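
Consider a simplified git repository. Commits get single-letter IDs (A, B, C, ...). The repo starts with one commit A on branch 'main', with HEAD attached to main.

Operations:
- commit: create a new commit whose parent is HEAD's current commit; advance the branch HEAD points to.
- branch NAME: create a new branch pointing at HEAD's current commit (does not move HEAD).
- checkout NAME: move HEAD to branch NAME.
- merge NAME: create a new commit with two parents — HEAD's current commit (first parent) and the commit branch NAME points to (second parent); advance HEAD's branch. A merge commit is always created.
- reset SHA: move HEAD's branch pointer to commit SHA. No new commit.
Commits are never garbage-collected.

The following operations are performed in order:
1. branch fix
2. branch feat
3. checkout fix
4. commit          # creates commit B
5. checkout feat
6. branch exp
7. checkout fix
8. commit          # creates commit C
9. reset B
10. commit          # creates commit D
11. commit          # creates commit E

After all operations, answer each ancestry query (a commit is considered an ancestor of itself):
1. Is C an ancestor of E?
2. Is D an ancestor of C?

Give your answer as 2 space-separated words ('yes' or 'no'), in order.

Answer: no no

Derivation:
After op 1 (branch): HEAD=main@A [fix=A main=A]
After op 2 (branch): HEAD=main@A [feat=A fix=A main=A]
After op 3 (checkout): HEAD=fix@A [feat=A fix=A main=A]
After op 4 (commit): HEAD=fix@B [feat=A fix=B main=A]
After op 5 (checkout): HEAD=feat@A [feat=A fix=B main=A]
After op 6 (branch): HEAD=feat@A [exp=A feat=A fix=B main=A]
After op 7 (checkout): HEAD=fix@B [exp=A feat=A fix=B main=A]
After op 8 (commit): HEAD=fix@C [exp=A feat=A fix=C main=A]
After op 9 (reset): HEAD=fix@B [exp=A feat=A fix=B main=A]
After op 10 (commit): HEAD=fix@D [exp=A feat=A fix=D main=A]
After op 11 (commit): HEAD=fix@E [exp=A feat=A fix=E main=A]
ancestors(E) = {A,B,D,E}; C in? no
ancestors(C) = {A,B,C}; D in? no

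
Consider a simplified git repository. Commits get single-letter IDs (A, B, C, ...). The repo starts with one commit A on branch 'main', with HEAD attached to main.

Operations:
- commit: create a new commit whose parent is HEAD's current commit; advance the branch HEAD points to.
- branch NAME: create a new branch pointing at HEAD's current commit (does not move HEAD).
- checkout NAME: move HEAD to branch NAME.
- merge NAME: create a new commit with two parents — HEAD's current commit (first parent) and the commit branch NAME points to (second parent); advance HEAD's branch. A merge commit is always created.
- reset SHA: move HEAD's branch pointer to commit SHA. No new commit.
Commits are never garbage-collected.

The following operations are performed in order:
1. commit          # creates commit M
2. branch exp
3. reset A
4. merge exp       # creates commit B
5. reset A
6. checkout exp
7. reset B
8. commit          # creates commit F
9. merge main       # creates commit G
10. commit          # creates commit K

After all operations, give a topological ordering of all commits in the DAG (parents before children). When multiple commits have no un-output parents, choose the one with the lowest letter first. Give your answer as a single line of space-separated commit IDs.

Answer: A M B F G K

Derivation:
After op 1 (commit): HEAD=main@M [main=M]
After op 2 (branch): HEAD=main@M [exp=M main=M]
After op 3 (reset): HEAD=main@A [exp=M main=A]
After op 4 (merge): HEAD=main@B [exp=M main=B]
After op 5 (reset): HEAD=main@A [exp=M main=A]
After op 6 (checkout): HEAD=exp@M [exp=M main=A]
After op 7 (reset): HEAD=exp@B [exp=B main=A]
After op 8 (commit): HEAD=exp@F [exp=F main=A]
After op 9 (merge): HEAD=exp@G [exp=G main=A]
After op 10 (commit): HEAD=exp@K [exp=K main=A]
commit A: parents=[]
commit B: parents=['A', 'M']
commit F: parents=['B']
commit G: parents=['F', 'A']
commit K: parents=['G']
commit M: parents=['A']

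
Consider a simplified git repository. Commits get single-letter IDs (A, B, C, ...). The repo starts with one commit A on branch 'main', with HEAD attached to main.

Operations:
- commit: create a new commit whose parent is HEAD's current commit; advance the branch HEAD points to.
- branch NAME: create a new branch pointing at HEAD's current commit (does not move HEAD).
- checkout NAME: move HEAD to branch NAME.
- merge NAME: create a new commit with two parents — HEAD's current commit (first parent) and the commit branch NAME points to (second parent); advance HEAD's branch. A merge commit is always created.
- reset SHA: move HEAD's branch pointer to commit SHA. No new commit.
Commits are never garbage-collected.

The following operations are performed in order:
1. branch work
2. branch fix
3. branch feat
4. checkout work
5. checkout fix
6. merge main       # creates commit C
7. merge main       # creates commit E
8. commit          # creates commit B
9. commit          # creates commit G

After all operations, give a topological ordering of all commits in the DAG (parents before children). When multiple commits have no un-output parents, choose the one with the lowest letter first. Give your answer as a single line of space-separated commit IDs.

After op 1 (branch): HEAD=main@A [main=A work=A]
After op 2 (branch): HEAD=main@A [fix=A main=A work=A]
After op 3 (branch): HEAD=main@A [feat=A fix=A main=A work=A]
After op 4 (checkout): HEAD=work@A [feat=A fix=A main=A work=A]
After op 5 (checkout): HEAD=fix@A [feat=A fix=A main=A work=A]
After op 6 (merge): HEAD=fix@C [feat=A fix=C main=A work=A]
After op 7 (merge): HEAD=fix@E [feat=A fix=E main=A work=A]
After op 8 (commit): HEAD=fix@B [feat=A fix=B main=A work=A]
After op 9 (commit): HEAD=fix@G [feat=A fix=G main=A work=A]
commit A: parents=[]
commit B: parents=['E']
commit C: parents=['A', 'A']
commit E: parents=['C', 'A']
commit G: parents=['B']

Answer: A C E B G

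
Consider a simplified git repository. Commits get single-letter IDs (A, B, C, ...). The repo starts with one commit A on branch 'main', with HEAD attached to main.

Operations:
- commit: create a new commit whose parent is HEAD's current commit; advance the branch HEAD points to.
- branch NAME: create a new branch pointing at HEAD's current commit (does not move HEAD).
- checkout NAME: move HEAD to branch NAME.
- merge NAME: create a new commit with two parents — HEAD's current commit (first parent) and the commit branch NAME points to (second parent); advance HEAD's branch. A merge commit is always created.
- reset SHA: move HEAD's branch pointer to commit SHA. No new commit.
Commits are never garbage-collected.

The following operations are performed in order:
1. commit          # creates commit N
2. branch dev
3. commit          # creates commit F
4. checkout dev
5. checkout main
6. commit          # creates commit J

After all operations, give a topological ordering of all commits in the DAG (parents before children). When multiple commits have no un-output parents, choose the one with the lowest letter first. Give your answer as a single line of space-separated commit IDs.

After op 1 (commit): HEAD=main@N [main=N]
After op 2 (branch): HEAD=main@N [dev=N main=N]
After op 3 (commit): HEAD=main@F [dev=N main=F]
After op 4 (checkout): HEAD=dev@N [dev=N main=F]
After op 5 (checkout): HEAD=main@F [dev=N main=F]
After op 6 (commit): HEAD=main@J [dev=N main=J]
commit A: parents=[]
commit F: parents=['N']
commit J: parents=['F']
commit N: parents=['A']

Answer: A N F J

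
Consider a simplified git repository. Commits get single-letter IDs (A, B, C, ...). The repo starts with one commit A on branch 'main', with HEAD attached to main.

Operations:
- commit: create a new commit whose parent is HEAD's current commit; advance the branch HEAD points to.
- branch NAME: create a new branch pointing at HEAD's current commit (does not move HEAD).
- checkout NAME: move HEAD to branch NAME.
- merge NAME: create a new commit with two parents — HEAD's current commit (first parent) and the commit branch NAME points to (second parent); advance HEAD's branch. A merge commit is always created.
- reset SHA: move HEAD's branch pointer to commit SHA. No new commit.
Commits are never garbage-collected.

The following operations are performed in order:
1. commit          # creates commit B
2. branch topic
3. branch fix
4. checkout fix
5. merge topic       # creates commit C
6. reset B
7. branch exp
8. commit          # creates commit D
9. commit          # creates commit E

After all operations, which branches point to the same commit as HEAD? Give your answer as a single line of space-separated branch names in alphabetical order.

After op 1 (commit): HEAD=main@B [main=B]
After op 2 (branch): HEAD=main@B [main=B topic=B]
After op 3 (branch): HEAD=main@B [fix=B main=B topic=B]
After op 4 (checkout): HEAD=fix@B [fix=B main=B topic=B]
After op 5 (merge): HEAD=fix@C [fix=C main=B topic=B]
After op 6 (reset): HEAD=fix@B [fix=B main=B topic=B]
After op 7 (branch): HEAD=fix@B [exp=B fix=B main=B topic=B]
After op 8 (commit): HEAD=fix@D [exp=B fix=D main=B topic=B]
After op 9 (commit): HEAD=fix@E [exp=B fix=E main=B topic=B]

Answer: fix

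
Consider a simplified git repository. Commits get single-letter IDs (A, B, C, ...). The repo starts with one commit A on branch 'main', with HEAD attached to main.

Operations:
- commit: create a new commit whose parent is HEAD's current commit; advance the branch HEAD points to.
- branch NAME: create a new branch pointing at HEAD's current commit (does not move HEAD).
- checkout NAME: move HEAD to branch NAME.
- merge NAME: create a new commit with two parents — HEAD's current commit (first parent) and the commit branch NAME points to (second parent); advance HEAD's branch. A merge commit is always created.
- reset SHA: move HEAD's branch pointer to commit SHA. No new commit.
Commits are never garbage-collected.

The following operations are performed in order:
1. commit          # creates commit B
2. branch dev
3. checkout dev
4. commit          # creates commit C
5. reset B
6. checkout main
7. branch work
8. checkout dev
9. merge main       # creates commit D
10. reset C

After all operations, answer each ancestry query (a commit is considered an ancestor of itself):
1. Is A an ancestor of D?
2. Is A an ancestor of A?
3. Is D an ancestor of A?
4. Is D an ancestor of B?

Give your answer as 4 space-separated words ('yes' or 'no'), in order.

After op 1 (commit): HEAD=main@B [main=B]
After op 2 (branch): HEAD=main@B [dev=B main=B]
After op 3 (checkout): HEAD=dev@B [dev=B main=B]
After op 4 (commit): HEAD=dev@C [dev=C main=B]
After op 5 (reset): HEAD=dev@B [dev=B main=B]
After op 6 (checkout): HEAD=main@B [dev=B main=B]
After op 7 (branch): HEAD=main@B [dev=B main=B work=B]
After op 8 (checkout): HEAD=dev@B [dev=B main=B work=B]
After op 9 (merge): HEAD=dev@D [dev=D main=B work=B]
After op 10 (reset): HEAD=dev@C [dev=C main=B work=B]
ancestors(D) = {A,B,D}; A in? yes
ancestors(A) = {A}; A in? yes
ancestors(A) = {A}; D in? no
ancestors(B) = {A,B}; D in? no

Answer: yes yes no no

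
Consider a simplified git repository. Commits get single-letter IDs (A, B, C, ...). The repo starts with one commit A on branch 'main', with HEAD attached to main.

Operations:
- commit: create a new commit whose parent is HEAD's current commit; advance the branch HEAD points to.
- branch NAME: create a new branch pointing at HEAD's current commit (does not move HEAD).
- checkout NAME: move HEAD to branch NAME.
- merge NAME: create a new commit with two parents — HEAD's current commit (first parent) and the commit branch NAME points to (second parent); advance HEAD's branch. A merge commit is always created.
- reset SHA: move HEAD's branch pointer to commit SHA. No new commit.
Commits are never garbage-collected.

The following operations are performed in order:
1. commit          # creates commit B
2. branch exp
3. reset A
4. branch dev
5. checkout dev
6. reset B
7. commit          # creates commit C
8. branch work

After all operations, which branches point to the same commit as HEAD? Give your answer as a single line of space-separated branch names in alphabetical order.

After op 1 (commit): HEAD=main@B [main=B]
After op 2 (branch): HEAD=main@B [exp=B main=B]
After op 3 (reset): HEAD=main@A [exp=B main=A]
After op 4 (branch): HEAD=main@A [dev=A exp=B main=A]
After op 5 (checkout): HEAD=dev@A [dev=A exp=B main=A]
After op 6 (reset): HEAD=dev@B [dev=B exp=B main=A]
After op 7 (commit): HEAD=dev@C [dev=C exp=B main=A]
After op 8 (branch): HEAD=dev@C [dev=C exp=B main=A work=C]

Answer: dev work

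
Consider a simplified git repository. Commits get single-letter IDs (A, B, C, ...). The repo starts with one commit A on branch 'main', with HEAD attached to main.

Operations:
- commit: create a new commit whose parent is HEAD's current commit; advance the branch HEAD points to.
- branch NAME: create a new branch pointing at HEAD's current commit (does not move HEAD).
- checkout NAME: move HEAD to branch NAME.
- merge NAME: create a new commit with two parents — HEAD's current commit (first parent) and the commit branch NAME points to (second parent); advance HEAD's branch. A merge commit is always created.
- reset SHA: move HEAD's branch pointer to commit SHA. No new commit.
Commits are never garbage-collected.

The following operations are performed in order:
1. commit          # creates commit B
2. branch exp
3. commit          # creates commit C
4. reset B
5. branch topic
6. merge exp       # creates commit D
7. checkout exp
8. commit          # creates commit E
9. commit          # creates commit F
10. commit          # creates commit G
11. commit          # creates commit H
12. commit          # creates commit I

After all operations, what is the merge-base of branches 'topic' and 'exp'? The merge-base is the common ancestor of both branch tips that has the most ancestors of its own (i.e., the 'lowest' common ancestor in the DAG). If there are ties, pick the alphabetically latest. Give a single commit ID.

After op 1 (commit): HEAD=main@B [main=B]
After op 2 (branch): HEAD=main@B [exp=B main=B]
After op 3 (commit): HEAD=main@C [exp=B main=C]
After op 4 (reset): HEAD=main@B [exp=B main=B]
After op 5 (branch): HEAD=main@B [exp=B main=B topic=B]
After op 6 (merge): HEAD=main@D [exp=B main=D topic=B]
After op 7 (checkout): HEAD=exp@B [exp=B main=D topic=B]
After op 8 (commit): HEAD=exp@E [exp=E main=D topic=B]
After op 9 (commit): HEAD=exp@F [exp=F main=D topic=B]
After op 10 (commit): HEAD=exp@G [exp=G main=D topic=B]
After op 11 (commit): HEAD=exp@H [exp=H main=D topic=B]
After op 12 (commit): HEAD=exp@I [exp=I main=D topic=B]
ancestors(topic=B): ['A', 'B']
ancestors(exp=I): ['A', 'B', 'E', 'F', 'G', 'H', 'I']
common: ['A', 'B']

Answer: B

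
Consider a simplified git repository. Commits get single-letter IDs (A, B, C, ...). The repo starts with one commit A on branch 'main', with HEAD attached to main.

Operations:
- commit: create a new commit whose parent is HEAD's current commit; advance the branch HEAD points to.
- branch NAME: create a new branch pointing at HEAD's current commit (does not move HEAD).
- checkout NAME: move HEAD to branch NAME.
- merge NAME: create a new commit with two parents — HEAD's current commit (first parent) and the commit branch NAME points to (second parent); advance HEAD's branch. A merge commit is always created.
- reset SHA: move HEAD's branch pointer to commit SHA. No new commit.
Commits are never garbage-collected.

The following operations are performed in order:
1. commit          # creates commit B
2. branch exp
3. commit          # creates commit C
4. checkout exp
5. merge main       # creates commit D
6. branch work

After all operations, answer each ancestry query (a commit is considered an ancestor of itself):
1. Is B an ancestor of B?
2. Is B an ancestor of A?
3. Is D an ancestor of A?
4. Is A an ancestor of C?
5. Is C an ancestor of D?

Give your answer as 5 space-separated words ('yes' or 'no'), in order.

Answer: yes no no yes yes

Derivation:
After op 1 (commit): HEAD=main@B [main=B]
After op 2 (branch): HEAD=main@B [exp=B main=B]
After op 3 (commit): HEAD=main@C [exp=B main=C]
After op 4 (checkout): HEAD=exp@B [exp=B main=C]
After op 5 (merge): HEAD=exp@D [exp=D main=C]
After op 6 (branch): HEAD=exp@D [exp=D main=C work=D]
ancestors(B) = {A,B}; B in? yes
ancestors(A) = {A}; B in? no
ancestors(A) = {A}; D in? no
ancestors(C) = {A,B,C}; A in? yes
ancestors(D) = {A,B,C,D}; C in? yes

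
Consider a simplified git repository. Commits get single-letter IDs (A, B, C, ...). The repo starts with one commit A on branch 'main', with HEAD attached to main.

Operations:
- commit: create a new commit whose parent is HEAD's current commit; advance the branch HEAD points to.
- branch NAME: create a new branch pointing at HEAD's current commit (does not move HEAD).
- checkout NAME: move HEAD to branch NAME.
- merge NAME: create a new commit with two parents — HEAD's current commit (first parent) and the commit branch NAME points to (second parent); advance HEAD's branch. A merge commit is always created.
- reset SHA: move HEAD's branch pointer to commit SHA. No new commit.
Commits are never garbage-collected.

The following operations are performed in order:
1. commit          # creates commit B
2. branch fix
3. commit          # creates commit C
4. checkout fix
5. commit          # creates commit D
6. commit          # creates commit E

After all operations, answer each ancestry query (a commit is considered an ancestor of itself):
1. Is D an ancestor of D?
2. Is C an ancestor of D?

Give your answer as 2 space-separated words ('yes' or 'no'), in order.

After op 1 (commit): HEAD=main@B [main=B]
After op 2 (branch): HEAD=main@B [fix=B main=B]
After op 3 (commit): HEAD=main@C [fix=B main=C]
After op 4 (checkout): HEAD=fix@B [fix=B main=C]
After op 5 (commit): HEAD=fix@D [fix=D main=C]
After op 6 (commit): HEAD=fix@E [fix=E main=C]
ancestors(D) = {A,B,D}; D in? yes
ancestors(D) = {A,B,D}; C in? no

Answer: yes no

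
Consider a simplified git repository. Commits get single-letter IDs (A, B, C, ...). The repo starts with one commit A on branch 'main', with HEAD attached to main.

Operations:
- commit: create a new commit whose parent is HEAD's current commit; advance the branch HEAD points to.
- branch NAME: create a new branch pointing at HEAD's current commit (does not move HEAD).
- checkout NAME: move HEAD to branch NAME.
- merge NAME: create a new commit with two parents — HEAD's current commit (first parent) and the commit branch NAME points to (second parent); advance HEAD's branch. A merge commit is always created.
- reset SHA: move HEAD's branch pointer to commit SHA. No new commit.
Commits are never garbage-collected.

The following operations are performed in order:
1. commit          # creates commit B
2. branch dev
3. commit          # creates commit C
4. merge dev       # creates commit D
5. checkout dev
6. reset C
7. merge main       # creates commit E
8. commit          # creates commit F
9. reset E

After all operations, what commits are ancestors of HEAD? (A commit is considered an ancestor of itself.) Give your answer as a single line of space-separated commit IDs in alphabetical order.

After op 1 (commit): HEAD=main@B [main=B]
After op 2 (branch): HEAD=main@B [dev=B main=B]
After op 3 (commit): HEAD=main@C [dev=B main=C]
After op 4 (merge): HEAD=main@D [dev=B main=D]
After op 5 (checkout): HEAD=dev@B [dev=B main=D]
After op 6 (reset): HEAD=dev@C [dev=C main=D]
After op 7 (merge): HEAD=dev@E [dev=E main=D]
After op 8 (commit): HEAD=dev@F [dev=F main=D]
After op 9 (reset): HEAD=dev@E [dev=E main=D]

Answer: A B C D E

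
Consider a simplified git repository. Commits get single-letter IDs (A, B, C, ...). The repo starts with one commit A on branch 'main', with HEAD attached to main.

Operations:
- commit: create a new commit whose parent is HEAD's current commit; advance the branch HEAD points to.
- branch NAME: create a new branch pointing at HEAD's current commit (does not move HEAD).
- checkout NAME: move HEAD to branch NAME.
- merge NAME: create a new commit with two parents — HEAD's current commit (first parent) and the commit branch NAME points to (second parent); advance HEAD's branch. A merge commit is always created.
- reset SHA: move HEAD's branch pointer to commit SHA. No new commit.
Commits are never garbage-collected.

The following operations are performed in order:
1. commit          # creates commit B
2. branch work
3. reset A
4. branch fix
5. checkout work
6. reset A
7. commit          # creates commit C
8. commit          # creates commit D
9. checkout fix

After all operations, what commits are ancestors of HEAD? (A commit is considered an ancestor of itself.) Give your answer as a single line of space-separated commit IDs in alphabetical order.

Answer: A

Derivation:
After op 1 (commit): HEAD=main@B [main=B]
After op 2 (branch): HEAD=main@B [main=B work=B]
After op 3 (reset): HEAD=main@A [main=A work=B]
After op 4 (branch): HEAD=main@A [fix=A main=A work=B]
After op 5 (checkout): HEAD=work@B [fix=A main=A work=B]
After op 6 (reset): HEAD=work@A [fix=A main=A work=A]
After op 7 (commit): HEAD=work@C [fix=A main=A work=C]
After op 8 (commit): HEAD=work@D [fix=A main=A work=D]
After op 9 (checkout): HEAD=fix@A [fix=A main=A work=D]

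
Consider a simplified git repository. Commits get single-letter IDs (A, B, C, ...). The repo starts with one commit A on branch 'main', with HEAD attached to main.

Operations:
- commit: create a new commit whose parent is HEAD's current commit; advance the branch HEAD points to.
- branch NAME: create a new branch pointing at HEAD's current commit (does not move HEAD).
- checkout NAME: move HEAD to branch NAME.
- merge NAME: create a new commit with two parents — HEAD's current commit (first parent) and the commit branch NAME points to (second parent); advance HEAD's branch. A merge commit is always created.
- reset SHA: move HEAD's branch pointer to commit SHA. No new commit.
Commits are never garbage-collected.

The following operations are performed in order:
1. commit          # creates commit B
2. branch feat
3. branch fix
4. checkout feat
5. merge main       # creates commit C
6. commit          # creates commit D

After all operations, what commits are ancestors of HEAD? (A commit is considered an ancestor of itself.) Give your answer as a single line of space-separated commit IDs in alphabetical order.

Answer: A B C D

Derivation:
After op 1 (commit): HEAD=main@B [main=B]
After op 2 (branch): HEAD=main@B [feat=B main=B]
After op 3 (branch): HEAD=main@B [feat=B fix=B main=B]
After op 4 (checkout): HEAD=feat@B [feat=B fix=B main=B]
After op 5 (merge): HEAD=feat@C [feat=C fix=B main=B]
After op 6 (commit): HEAD=feat@D [feat=D fix=B main=B]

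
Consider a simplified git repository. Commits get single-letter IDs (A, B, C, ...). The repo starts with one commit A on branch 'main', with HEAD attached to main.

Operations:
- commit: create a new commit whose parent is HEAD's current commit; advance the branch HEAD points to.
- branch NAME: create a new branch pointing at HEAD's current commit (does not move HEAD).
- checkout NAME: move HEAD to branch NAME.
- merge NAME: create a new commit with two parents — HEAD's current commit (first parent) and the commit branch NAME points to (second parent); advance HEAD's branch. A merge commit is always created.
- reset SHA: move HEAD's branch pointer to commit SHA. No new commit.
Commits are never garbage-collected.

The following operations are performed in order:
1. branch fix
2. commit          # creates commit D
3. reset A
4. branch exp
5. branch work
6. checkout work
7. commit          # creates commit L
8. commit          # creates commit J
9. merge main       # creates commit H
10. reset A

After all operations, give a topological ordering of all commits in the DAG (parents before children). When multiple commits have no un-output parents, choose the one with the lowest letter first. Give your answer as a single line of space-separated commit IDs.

After op 1 (branch): HEAD=main@A [fix=A main=A]
After op 2 (commit): HEAD=main@D [fix=A main=D]
After op 3 (reset): HEAD=main@A [fix=A main=A]
After op 4 (branch): HEAD=main@A [exp=A fix=A main=A]
After op 5 (branch): HEAD=main@A [exp=A fix=A main=A work=A]
After op 6 (checkout): HEAD=work@A [exp=A fix=A main=A work=A]
After op 7 (commit): HEAD=work@L [exp=A fix=A main=A work=L]
After op 8 (commit): HEAD=work@J [exp=A fix=A main=A work=J]
After op 9 (merge): HEAD=work@H [exp=A fix=A main=A work=H]
After op 10 (reset): HEAD=work@A [exp=A fix=A main=A work=A]
commit A: parents=[]
commit D: parents=['A']
commit H: parents=['J', 'A']
commit J: parents=['L']
commit L: parents=['A']

Answer: A D L J H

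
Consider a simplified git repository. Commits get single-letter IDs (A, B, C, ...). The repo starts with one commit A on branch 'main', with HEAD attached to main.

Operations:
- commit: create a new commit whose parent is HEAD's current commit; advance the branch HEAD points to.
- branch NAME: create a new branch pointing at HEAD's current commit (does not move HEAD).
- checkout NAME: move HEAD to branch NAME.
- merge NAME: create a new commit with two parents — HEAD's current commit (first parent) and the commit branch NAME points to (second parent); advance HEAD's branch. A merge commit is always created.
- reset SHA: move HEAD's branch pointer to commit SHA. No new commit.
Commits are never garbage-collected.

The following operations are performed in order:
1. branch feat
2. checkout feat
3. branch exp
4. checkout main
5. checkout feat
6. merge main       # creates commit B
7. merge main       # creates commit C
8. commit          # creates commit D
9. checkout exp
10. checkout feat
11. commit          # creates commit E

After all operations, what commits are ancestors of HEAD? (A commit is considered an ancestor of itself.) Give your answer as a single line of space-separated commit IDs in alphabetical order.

After op 1 (branch): HEAD=main@A [feat=A main=A]
After op 2 (checkout): HEAD=feat@A [feat=A main=A]
After op 3 (branch): HEAD=feat@A [exp=A feat=A main=A]
After op 4 (checkout): HEAD=main@A [exp=A feat=A main=A]
After op 5 (checkout): HEAD=feat@A [exp=A feat=A main=A]
After op 6 (merge): HEAD=feat@B [exp=A feat=B main=A]
After op 7 (merge): HEAD=feat@C [exp=A feat=C main=A]
After op 8 (commit): HEAD=feat@D [exp=A feat=D main=A]
After op 9 (checkout): HEAD=exp@A [exp=A feat=D main=A]
After op 10 (checkout): HEAD=feat@D [exp=A feat=D main=A]
After op 11 (commit): HEAD=feat@E [exp=A feat=E main=A]

Answer: A B C D E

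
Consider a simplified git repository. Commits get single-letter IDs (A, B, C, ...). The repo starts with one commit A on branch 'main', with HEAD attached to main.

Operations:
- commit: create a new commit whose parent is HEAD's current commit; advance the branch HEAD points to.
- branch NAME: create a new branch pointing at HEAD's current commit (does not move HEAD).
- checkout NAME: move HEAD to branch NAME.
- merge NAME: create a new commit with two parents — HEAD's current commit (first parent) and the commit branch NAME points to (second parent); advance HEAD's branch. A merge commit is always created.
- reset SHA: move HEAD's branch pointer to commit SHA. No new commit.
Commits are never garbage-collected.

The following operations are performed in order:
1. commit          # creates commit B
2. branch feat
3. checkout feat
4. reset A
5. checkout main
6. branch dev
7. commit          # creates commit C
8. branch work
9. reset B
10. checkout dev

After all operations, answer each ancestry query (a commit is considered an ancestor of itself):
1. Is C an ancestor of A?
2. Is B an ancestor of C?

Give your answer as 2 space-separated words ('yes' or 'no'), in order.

After op 1 (commit): HEAD=main@B [main=B]
After op 2 (branch): HEAD=main@B [feat=B main=B]
After op 3 (checkout): HEAD=feat@B [feat=B main=B]
After op 4 (reset): HEAD=feat@A [feat=A main=B]
After op 5 (checkout): HEAD=main@B [feat=A main=B]
After op 6 (branch): HEAD=main@B [dev=B feat=A main=B]
After op 7 (commit): HEAD=main@C [dev=B feat=A main=C]
After op 8 (branch): HEAD=main@C [dev=B feat=A main=C work=C]
After op 9 (reset): HEAD=main@B [dev=B feat=A main=B work=C]
After op 10 (checkout): HEAD=dev@B [dev=B feat=A main=B work=C]
ancestors(A) = {A}; C in? no
ancestors(C) = {A,B,C}; B in? yes

Answer: no yes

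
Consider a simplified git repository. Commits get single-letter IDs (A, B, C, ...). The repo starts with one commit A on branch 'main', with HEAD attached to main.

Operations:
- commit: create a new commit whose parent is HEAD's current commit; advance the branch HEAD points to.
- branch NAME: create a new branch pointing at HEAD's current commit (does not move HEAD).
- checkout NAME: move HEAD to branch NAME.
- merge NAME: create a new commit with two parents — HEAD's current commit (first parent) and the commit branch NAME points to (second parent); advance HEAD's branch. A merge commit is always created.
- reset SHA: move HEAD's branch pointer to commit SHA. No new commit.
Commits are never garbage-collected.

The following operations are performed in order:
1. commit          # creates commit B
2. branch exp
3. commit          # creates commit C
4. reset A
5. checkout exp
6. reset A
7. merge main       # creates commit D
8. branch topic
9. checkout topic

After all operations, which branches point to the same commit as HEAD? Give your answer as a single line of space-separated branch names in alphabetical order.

Answer: exp topic

Derivation:
After op 1 (commit): HEAD=main@B [main=B]
After op 2 (branch): HEAD=main@B [exp=B main=B]
After op 3 (commit): HEAD=main@C [exp=B main=C]
After op 4 (reset): HEAD=main@A [exp=B main=A]
After op 5 (checkout): HEAD=exp@B [exp=B main=A]
After op 6 (reset): HEAD=exp@A [exp=A main=A]
After op 7 (merge): HEAD=exp@D [exp=D main=A]
After op 8 (branch): HEAD=exp@D [exp=D main=A topic=D]
After op 9 (checkout): HEAD=topic@D [exp=D main=A topic=D]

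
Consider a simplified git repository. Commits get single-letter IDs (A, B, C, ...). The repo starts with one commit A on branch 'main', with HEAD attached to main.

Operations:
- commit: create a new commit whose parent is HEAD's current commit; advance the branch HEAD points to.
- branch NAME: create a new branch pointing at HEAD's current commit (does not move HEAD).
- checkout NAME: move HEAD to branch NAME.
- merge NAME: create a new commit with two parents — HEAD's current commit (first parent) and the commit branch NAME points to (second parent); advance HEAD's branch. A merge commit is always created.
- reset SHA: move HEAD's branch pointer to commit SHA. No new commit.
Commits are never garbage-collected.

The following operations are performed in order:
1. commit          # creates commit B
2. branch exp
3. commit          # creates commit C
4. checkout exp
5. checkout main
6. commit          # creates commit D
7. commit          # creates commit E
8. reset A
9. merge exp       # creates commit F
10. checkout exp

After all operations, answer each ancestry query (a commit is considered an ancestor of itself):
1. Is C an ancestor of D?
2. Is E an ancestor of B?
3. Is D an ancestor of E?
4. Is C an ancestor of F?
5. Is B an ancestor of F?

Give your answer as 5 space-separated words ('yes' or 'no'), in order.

After op 1 (commit): HEAD=main@B [main=B]
After op 2 (branch): HEAD=main@B [exp=B main=B]
After op 3 (commit): HEAD=main@C [exp=B main=C]
After op 4 (checkout): HEAD=exp@B [exp=B main=C]
After op 5 (checkout): HEAD=main@C [exp=B main=C]
After op 6 (commit): HEAD=main@D [exp=B main=D]
After op 7 (commit): HEAD=main@E [exp=B main=E]
After op 8 (reset): HEAD=main@A [exp=B main=A]
After op 9 (merge): HEAD=main@F [exp=B main=F]
After op 10 (checkout): HEAD=exp@B [exp=B main=F]
ancestors(D) = {A,B,C,D}; C in? yes
ancestors(B) = {A,B}; E in? no
ancestors(E) = {A,B,C,D,E}; D in? yes
ancestors(F) = {A,B,F}; C in? no
ancestors(F) = {A,B,F}; B in? yes

Answer: yes no yes no yes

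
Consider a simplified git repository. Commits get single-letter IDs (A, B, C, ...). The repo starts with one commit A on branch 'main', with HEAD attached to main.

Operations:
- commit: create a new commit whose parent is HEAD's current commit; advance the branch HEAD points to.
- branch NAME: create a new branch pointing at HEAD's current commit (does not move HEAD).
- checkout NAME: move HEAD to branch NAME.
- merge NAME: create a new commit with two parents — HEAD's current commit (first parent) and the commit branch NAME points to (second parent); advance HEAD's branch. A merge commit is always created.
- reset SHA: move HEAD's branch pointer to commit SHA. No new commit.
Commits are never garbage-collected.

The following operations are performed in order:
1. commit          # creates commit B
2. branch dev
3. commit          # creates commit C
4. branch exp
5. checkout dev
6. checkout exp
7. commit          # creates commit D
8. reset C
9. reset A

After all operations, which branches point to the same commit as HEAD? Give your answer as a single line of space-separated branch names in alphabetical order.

Answer: exp

Derivation:
After op 1 (commit): HEAD=main@B [main=B]
After op 2 (branch): HEAD=main@B [dev=B main=B]
After op 3 (commit): HEAD=main@C [dev=B main=C]
After op 4 (branch): HEAD=main@C [dev=B exp=C main=C]
After op 5 (checkout): HEAD=dev@B [dev=B exp=C main=C]
After op 6 (checkout): HEAD=exp@C [dev=B exp=C main=C]
After op 7 (commit): HEAD=exp@D [dev=B exp=D main=C]
After op 8 (reset): HEAD=exp@C [dev=B exp=C main=C]
After op 9 (reset): HEAD=exp@A [dev=B exp=A main=C]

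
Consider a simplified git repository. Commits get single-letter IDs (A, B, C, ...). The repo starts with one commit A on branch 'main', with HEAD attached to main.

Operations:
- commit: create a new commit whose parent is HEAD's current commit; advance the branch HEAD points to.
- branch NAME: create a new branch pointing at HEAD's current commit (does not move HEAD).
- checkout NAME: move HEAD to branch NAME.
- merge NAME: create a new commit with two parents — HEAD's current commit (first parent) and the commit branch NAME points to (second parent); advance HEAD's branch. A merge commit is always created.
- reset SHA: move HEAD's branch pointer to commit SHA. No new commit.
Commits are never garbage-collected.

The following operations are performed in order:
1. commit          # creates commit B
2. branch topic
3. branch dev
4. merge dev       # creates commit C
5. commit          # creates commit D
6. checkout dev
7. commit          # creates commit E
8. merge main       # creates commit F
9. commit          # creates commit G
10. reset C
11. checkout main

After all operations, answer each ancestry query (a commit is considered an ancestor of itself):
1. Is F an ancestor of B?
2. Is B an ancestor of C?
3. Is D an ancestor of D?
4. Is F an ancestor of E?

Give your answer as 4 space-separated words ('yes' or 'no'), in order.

Answer: no yes yes no

Derivation:
After op 1 (commit): HEAD=main@B [main=B]
After op 2 (branch): HEAD=main@B [main=B topic=B]
After op 3 (branch): HEAD=main@B [dev=B main=B topic=B]
After op 4 (merge): HEAD=main@C [dev=B main=C topic=B]
After op 5 (commit): HEAD=main@D [dev=B main=D topic=B]
After op 6 (checkout): HEAD=dev@B [dev=B main=D topic=B]
After op 7 (commit): HEAD=dev@E [dev=E main=D topic=B]
After op 8 (merge): HEAD=dev@F [dev=F main=D topic=B]
After op 9 (commit): HEAD=dev@G [dev=G main=D topic=B]
After op 10 (reset): HEAD=dev@C [dev=C main=D topic=B]
After op 11 (checkout): HEAD=main@D [dev=C main=D topic=B]
ancestors(B) = {A,B}; F in? no
ancestors(C) = {A,B,C}; B in? yes
ancestors(D) = {A,B,C,D}; D in? yes
ancestors(E) = {A,B,E}; F in? no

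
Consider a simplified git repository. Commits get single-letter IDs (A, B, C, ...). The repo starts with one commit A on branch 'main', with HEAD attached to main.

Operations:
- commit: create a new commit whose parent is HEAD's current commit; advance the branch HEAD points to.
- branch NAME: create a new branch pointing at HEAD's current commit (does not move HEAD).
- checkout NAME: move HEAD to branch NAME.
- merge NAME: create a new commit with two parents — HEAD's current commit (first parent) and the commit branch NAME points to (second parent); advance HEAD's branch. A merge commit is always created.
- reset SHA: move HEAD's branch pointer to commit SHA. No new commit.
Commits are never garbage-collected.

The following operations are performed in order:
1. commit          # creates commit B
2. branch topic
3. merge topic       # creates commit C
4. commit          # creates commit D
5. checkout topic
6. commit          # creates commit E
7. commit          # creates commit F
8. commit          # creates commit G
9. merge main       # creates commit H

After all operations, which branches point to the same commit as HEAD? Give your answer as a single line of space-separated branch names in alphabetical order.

After op 1 (commit): HEAD=main@B [main=B]
After op 2 (branch): HEAD=main@B [main=B topic=B]
After op 3 (merge): HEAD=main@C [main=C topic=B]
After op 4 (commit): HEAD=main@D [main=D topic=B]
After op 5 (checkout): HEAD=topic@B [main=D topic=B]
After op 6 (commit): HEAD=topic@E [main=D topic=E]
After op 7 (commit): HEAD=topic@F [main=D topic=F]
After op 8 (commit): HEAD=topic@G [main=D topic=G]
After op 9 (merge): HEAD=topic@H [main=D topic=H]

Answer: topic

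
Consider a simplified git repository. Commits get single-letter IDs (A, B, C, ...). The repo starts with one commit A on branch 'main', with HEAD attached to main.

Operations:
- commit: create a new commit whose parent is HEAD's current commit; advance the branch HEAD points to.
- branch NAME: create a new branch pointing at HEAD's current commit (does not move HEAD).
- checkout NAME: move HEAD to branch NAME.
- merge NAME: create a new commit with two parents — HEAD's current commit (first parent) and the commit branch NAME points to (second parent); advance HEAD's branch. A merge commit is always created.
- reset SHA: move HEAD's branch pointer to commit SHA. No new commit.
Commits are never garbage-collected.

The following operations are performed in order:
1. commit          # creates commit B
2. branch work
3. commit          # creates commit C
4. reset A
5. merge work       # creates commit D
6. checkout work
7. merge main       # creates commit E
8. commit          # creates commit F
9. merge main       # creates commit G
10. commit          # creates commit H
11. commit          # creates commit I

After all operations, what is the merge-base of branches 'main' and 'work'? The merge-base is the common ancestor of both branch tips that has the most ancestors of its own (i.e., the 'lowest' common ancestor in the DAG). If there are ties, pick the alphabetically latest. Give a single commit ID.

After op 1 (commit): HEAD=main@B [main=B]
After op 2 (branch): HEAD=main@B [main=B work=B]
After op 3 (commit): HEAD=main@C [main=C work=B]
After op 4 (reset): HEAD=main@A [main=A work=B]
After op 5 (merge): HEAD=main@D [main=D work=B]
After op 6 (checkout): HEAD=work@B [main=D work=B]
After op 7 (merge): HEAD=work@E [main=D work=E]
After op 8 (commit): HEAD=work@F [main=D work=F]
After op 9 (merge): HEAD=work@G [main=D work=G]
After op 10 (commit): HEAD=work@H [main=D work=H]
After op 11 (commit): HEAD=work@I [main=D work=I]
ancestors(main=D): ['A', 'B', 'D']
ancestors(work=I): ['A', 'B', 'D', 'E', 'F', 'G', 'H', 'I']
common: ['A', 'B', 'D']

Answer: D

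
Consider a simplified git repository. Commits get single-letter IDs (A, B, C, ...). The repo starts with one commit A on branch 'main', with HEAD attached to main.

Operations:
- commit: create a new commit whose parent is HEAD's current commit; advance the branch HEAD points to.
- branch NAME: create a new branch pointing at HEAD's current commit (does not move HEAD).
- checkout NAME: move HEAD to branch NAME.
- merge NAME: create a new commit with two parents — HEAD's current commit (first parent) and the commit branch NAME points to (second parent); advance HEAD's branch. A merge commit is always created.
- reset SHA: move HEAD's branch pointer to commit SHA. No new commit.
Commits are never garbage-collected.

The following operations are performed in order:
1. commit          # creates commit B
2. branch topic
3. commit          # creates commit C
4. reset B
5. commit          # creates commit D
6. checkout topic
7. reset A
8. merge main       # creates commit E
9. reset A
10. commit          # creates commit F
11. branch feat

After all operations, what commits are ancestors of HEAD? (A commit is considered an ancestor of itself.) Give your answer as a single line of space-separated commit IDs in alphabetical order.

Answer: A F

Derivation:
After op 1 (commit): HEAD=main@B [main=B]
After op 2 (branch): HEAD=main@B [main=B topic=B]
After op 3 (commit): HEAD=main@C [main=C topic=B]
After op 4 (reset): HEAD=main@B [main=B topic=B]
After op 5 (commit): HEAD=main@D [main=D topic=B]
After op 6 (checkout): HEAD=topic@B [main=D topic=B]
After op 7 (reset): HEAD=topic@A [main=D topic=A]
After op 8 (merge): HEAD=topic@E [main=D topic=E]
After op 9 (reset): HEAD=topic@A [main=D topic=A]
After op 10 (commit): HEAD=topic@F [main=D topic=F]
After op 11 (branch): HEAD=topic@F [feat=F main=D topic=F]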